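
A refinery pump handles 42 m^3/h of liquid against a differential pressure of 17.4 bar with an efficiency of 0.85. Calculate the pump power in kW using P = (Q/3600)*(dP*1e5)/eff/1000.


Q = 42 / 3600 = 0.0116667 m^3/s
P = 0.0116667 * (17.4 * 1e5) / 0.85 / 1000 = 23.88

23.88 kW


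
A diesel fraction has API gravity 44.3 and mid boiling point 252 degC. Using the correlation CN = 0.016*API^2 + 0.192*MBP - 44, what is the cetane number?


CN = 0.016 * 44.3^2 + 0.192 * 252 - 44
CN = 31.39984 + 48.384 - 44 = 35.78384

35.78384


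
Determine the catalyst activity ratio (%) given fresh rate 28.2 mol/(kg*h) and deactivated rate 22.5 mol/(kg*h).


Activity (%) = (rate_used / rate_fresh) * 100
rate_used = 22.5, rate_fresh = 28.2
= (22.5 / 28.2) * 100
= 0.7979 * 100 = 79.79

79.79 %


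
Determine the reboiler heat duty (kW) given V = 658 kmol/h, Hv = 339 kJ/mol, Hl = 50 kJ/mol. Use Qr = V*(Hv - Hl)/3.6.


Qr = 658 * (339 - 50) / 3.6 = 658 * 289 / 3.6 = 52820

52820 kW


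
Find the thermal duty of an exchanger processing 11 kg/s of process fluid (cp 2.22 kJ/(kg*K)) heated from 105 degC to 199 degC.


Q = m_dot * cp * delta_T
delta_T = 199 - 105 = 94 K
Q = 11 * 2.22 * 94
= 24.42 * 94
= 2295.48 kW

2295.48 kW


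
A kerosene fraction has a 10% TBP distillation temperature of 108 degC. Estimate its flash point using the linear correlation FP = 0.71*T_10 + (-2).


FP = 0.71 * 108 + (-2) = 74.68

74.68 degC


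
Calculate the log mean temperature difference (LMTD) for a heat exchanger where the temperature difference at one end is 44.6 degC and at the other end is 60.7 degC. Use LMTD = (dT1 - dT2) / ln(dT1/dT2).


LMTD = (dT1 - dT2) / ln(dT1/dT2)
= (44.6 - 60.7) / ln(44.6 / 60.7) = -16.1 / -0.30821 = 52.24

52.24 degC


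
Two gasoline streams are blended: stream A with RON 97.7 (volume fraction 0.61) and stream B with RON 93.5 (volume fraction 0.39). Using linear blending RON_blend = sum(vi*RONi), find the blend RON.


Linear blending: RON_blend = sum(vi * RONi)
Contribution 1: 0.61 * 97.7 = 59.597
Contribution 2: 0.39 * 93.5 = 36.465
RON_blend = 59.597 + 36.465 = 96.062

96.062


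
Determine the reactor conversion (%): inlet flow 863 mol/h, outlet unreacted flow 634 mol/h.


X = (F_in - F_out) / F_in * 100
Moles reacted = 863 - 634 = 229
X = 229 / 863 * 100
= 0.2654 * 100
= 26.54 %

26.54 %


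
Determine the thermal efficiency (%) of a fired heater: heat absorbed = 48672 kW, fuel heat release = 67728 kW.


Furnace efficiency = Q_absorbed / Q_fuel * 100
= 48672 / 67728 * 100 = 71.86

71.86 %


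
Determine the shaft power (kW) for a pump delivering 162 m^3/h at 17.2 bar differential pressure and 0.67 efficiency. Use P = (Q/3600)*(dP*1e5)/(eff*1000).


Q = 162 / 3600 = 0.045 m^3/s
P = 0.045 * (17.2 * 1e5) / 0.67 / 1000 = 115.5

115.5 kW


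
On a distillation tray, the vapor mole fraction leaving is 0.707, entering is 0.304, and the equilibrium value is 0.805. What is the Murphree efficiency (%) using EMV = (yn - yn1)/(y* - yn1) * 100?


Murphree vapor efficiency: EMV = (y_n - y_(n-1)) / (y*_n - y_(n-1)) * 100
EMV = (0.707 - 0.304) / (0.805 - 0.304) * 100 = 0.403 / 0.501 * 100 = 80.44

80.44 %


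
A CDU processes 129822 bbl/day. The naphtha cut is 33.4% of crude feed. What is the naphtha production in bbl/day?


Crude throughput = 129822 bbl/day
Fraction yield = 33.4%
yield = throughput * fraction / 100
yield = 129822 * 33.4 / 100 = 43360.548

43360.548 bbl/day


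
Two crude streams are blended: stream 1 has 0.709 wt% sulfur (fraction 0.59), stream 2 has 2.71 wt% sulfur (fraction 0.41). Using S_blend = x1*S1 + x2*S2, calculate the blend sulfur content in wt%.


Linear sulfur blending: S_blend = x1*S1 + x2*S2
Contribution 1: 0.59 * 0.709 = 0.41831 wt%
Contribution 2: 0.41 * 2.71 = 1.1111 wt%
S_blend = 0.41831 + 1.1111 = 1.52941

1.52941 wt%


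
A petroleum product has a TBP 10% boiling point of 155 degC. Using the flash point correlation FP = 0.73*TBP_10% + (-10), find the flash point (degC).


FP = 0.73 * 155 + (-10) = 103.15

103.15 degC


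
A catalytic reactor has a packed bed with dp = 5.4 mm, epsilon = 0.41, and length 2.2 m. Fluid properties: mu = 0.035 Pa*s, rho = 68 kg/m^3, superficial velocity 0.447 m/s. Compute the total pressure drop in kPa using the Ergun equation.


dp = 5.4 mm = 0.0054 m
Viscous term = 150*0.035*0.447*(1-0.41)^2 / (0.0054^2*0.41^3) = 406473
Inertial term = 1.75*68*0.447^2*(1-0.41) / (0.0054*0.41^3) = 37693.7
dP/L = 406473 + 37693.7 = 444167 Pa/m
dP = 444167 * 2.2 / 1000 = 977.2 kPa

977.2 kPa


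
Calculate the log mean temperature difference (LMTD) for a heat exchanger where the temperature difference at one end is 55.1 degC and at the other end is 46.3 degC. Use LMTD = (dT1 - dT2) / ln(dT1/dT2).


LMTD = (dT1 - dT2) / ln(dT1/dT2)
= (55.1 - 46.3) / ln(55.1 / 46.3) = 8.8 / 0.174008 = 50.57

50.57 degC


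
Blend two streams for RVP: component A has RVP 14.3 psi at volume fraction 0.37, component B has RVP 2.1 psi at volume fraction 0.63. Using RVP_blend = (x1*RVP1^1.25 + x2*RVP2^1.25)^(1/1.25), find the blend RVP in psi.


Chevron index: RVP_blend = (sum xi*RVPi^1.25)^(1/1.25)
RVP^1.25 terms: 0.37 * 14.3^1.25 + 0.63 * 2.1^1.25 = 11.8816
RVP_blend = 11.8816^(1/1.25) = 7.243

7.243 psi


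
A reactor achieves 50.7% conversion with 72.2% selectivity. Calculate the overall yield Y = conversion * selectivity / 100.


Overall yield = conversion (%) * selectivity (%) / 100
Conversion = 50.7%, Selectivity = 72.2%
Y = 50.7 * 72.2 / 100
= 36.6054 %

36.6054 %


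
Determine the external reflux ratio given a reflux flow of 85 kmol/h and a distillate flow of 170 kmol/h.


Reflux ratio definition: R = L / D (liquid returned / distillate withdrawn)
L = 85 kmol/h, D = 170 kmol/h
R = 85 / 170 = 0.5000

0.5000


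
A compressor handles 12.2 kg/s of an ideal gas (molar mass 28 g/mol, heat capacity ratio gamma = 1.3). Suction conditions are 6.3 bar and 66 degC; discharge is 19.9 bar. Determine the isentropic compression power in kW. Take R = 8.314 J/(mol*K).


Isentropic work: W = m*(gamma/(gamma-1))*(R*T1/MW)*((P2/P1)^((gamma-1)/gamma) - 1)
T1 = 66 + 273.15 = 339.15 K
Pressure ratio = 19.9 / 6.3 = 3.15873
Exponent = (1.3 - 1)/1.3 = 0.230769
(P2/P1)^exp - 1 = 3.15873^0.230769 - 1 = 0.303983
W = 12.2 * 1.3 / 0.3 * 8.314 * 339.15 / 28 * 0.303983 = 1618

1618 kW


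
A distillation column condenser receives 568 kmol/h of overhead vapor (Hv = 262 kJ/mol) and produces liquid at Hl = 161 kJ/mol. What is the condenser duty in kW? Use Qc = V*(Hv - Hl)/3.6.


Qc = 568 * (262 - 161) / 3.6 = 568 * 101 / 3.6 = 15940

15940 kW


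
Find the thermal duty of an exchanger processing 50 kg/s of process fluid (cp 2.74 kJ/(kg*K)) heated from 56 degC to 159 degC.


Q = m_dot * cp * delta_T
delta_T = 159 - 56 = 103 K
Q = 50 * 2.74 * 103
= 137 * 103
= 14111 kW

14111 kW


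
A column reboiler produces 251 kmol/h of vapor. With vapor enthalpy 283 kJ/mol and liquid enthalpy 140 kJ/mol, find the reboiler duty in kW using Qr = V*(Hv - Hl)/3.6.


Qr = 251 * (283 - 140) / 3.6 = 251 * 143 / 3.6 = 9970

9970 kW


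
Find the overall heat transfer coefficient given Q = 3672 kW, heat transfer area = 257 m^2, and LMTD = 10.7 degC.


From Q = U*A*LMTD, U = Q / (A * LMTD)
U = 3672 / (257 * 10.7) = 3672 / 2749.9 = 1.335

1.335 kW/(m^2*K)


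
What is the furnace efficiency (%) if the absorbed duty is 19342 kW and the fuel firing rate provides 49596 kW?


Furnace efficiency = Q_absorbed / Q_fuel * 100
= 19342 / 49596 * 100 = 39.00

39.00 %


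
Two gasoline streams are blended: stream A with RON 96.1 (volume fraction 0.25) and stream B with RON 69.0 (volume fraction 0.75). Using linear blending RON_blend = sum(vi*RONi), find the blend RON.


Linear blending: RON_blend = sum(vi * RONi)
Contribution 1: 0.25 * 96.1 = 24.025
Contribution 2: 0.75 * 69.0 = 51.75
RON_blend = 24.025 + 51.75 = 75.775

75.775


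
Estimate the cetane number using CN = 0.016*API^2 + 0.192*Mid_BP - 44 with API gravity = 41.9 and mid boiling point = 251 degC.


CN = 0.016 * 41.9^2 + 0.192 * 251 - 44
CN = 28.08976 + 48.192 - 44 = 32.28176

32.28176


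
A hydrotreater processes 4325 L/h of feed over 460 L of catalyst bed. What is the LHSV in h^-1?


LHSV = volumetric feed rate / catalyst volume
= 4325 L/h / 460 L
= 9.402 h^-1

9.402 h^-1


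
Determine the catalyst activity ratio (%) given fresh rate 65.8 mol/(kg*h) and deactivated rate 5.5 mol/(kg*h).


Activity (%) = (rate_used / rate_fresh) * 100
rate_used = 5.5, rate_fresh = 65.8
= (5.5 / 65.8) * 100
= 0.08359 * 100 = 8.359

8.359 %


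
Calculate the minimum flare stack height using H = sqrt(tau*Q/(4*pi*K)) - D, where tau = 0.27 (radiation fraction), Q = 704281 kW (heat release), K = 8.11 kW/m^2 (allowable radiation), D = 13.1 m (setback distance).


tau*Q/(4*pi*K) = 0.27 * 704281 / (4 * pi * 8.11) = 1865.86
sqrt(1865.86) = 43.1956
H = 43.1956 - 13.1 = 30.10

30.10 m


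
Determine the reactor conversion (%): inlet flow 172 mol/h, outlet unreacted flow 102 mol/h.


X = (F_in - F_out) / F_in * 100
Moles reacted = 172 - 102 = 70
X = 70 / 172 * 100
= 0.4070 * 100
= 40.70 %

40.70 %


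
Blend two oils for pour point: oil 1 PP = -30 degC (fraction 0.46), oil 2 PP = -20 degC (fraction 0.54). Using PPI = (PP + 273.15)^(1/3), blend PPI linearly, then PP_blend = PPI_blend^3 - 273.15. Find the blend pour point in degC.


PPI_1 = (-30 + 273.15)^(1/3) = 6.241535
PPI_2 = (-20 + 273.15)^(1/3) = 6.325953
PPI_blend = 0.46 * 6.241535 + 0.54 * 6.325953 = 6.287121
PP_blend = 6.287121^3 - 273.15 = 248.5166 - 273.15 = -24.63

-24.63 degC


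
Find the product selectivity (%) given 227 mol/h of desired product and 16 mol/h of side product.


Selectivity = desired / (desired + undesired) * 100
Total products = 227 + 16 = 243 mol/h
S = 227 / 243 * 100
= 0.9342 * 100
= 93.42 %

93.42 %


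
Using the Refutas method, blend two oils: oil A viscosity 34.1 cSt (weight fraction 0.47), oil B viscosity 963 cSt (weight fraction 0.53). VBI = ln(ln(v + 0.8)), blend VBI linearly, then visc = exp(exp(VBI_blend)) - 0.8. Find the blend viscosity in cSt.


Refutas method: VBN_i = 14.534*ln(ln(visc_i + 0.8)) + 10.975, blended linearly by mass fraction; since VBN is linear in VBI_i = ln(ln(visc_i + 0.8)) and the fractions sum to 1, blend VBI directly: visc = exp(exp(VBI_blend)) - 0.8
VBI_1 = ln(ln(34.1 + 0.8)) = 1.26765
VBI_2 = ln(ln(963 + 0.8)) = 1.92729
VBI_blend = 0.47 * 1.26765 + 0.53 * 1.92729 = 1.61726
visc_blend = exp(exp(1.61726)) - 0.8 = 153.6

153.6 cSt


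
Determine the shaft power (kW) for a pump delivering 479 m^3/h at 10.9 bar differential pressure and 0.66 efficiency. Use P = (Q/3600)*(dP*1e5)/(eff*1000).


Q = 479 / 3600 = 0.133056 m^3/s
P = 0.133056 * (10.9 * 1e5) / 0.66 / 1000 = 219.7

219.7 kW


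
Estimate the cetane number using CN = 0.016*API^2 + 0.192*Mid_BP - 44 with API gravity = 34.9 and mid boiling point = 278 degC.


CN = 0.016 * 34.9^2 + 0.192 * 278 - 44
CN = 19.48816 + 53.376 - 44 = 28.86416

28.86416


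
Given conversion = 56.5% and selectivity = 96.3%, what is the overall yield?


Overall yield = conversion (%) * selectivity (%) / 100
Conversion = 56.5%, Selectivity = 96.3%
Y = 56.5 * 96.3 / 100
= 54.4095 %

54.4095 %


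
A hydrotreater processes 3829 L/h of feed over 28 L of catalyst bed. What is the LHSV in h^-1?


LHSV = volumetric feed rate / catalyst volume
= 3829 L/h / 28 L
= 136.8 h^-1

136.8 h^-1


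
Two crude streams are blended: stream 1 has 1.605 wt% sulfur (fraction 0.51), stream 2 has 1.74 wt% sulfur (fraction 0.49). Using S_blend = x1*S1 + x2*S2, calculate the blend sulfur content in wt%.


Linear sulfur blending: S_blend = x1*S1 + x2*S2
Contribution 1: 0.51 * 1.605 = 0.81855 wt%
Contribution 2: 0.49 * 1.74 = 0.8526 wt%
S_blend = 0.81855 + 0.8526 = 1.67115

1.67115 wt%


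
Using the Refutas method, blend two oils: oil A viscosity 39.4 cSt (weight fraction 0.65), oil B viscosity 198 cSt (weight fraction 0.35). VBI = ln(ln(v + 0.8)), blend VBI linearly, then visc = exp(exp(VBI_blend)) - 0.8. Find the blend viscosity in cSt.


Refutas method: VBN_i = 14.534*ln(ln(visc_i + 0.8)) + 10.975, blended linearly by mass fraction; since VBN is linear in VBI_i = ln(ln(visc_i + 0.8)) and the fractions sum to 1, blend VBI directly: visc = exp(exp(VBI_blend)) - 0.8
VBI_1 = ln(ln(39.4 + 0.8)) = 1.30667
VBI_2 = ln(ln(198 + 0.8)) = 1.66625
VBI_blend = 0.65 * 1.30667 + 0.35 * 1.66625 = 1.43252
visc_blend = exp(exp(1.43252)) - 0.8 = 65.17

65.17 cSt


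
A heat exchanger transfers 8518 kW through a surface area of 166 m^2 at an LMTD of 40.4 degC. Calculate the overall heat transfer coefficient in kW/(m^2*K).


From Q = U*A*LMTD, U = Q / (A * LMTD)
U = 8518 / (166 * 40.4) = 8518 / 6706.4 = 1.270

1.270 kW/(m^2*K)


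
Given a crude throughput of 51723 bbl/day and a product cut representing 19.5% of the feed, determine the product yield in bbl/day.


Crude throughput = 51723 bbl/day
Fraction yield = 19.5%
yield = throughput * fraction / 100
yield = 51723 * 19.5 / 100 = 10085.985

10085.985 bbl/day


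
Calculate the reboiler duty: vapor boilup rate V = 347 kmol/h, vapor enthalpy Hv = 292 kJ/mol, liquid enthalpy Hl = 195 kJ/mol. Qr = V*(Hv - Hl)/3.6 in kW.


Qr = 347 * (292 - 195) / 3.6 = 347 * 97 / 3.6 = 9350

9350 kW


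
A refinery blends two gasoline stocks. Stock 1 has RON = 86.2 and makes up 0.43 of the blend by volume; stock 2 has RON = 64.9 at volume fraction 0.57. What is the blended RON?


Linear blending: RON_blend = sum(vi * RONi)
Contribution 1: 0.43 * 86.2 = 37.066
Contribution 2: 0.57 * 64.9 = 36.993
RON_blend = 37.066 + 36.993 = 74.059

74.059


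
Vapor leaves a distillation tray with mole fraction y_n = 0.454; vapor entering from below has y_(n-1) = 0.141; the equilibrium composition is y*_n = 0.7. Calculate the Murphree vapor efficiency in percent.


Murphree vapor efficiency: EMV = (y_n - y_(n-1)) / (y*_n - y_(n-1)) * 100
EMV = (0.454 - 0.141) / (0.7 - 0.141) * 100 = 0.313 / 0.559 * 100 = 55.99

55.99 %


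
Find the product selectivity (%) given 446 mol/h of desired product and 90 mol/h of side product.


Selectivity = desired / (desired + undesired) * 100
Total products = 446 + 90 = 536 mol/h
S = 446 / 536 * 100
= 0.8321 * 100
= 83.21 %

83.21 %


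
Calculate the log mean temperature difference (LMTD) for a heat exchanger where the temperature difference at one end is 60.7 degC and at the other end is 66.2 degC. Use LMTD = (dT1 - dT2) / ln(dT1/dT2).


LMTD = (dT1 - dT2) / ln(dT1/dT2)
= (60.7 - 66.2) / ln(60.7 / 66.2) = -5.5 / -0.0867368 = 63.41

63.41 degC


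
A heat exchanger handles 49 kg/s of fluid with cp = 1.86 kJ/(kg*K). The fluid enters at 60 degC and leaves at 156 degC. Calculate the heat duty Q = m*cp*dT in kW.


Q = m_dot * cp * delta_T
delta_T = 156 - 60 = 96 K
Q = 49 * 1.86 * 96
= 91.14 * 96
= 8749.44 kW

8749.44 kW


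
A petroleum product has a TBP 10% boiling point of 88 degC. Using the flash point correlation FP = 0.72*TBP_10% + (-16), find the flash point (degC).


FP = 0.72 * 88 + (-16) = 47.36

47.36 degC


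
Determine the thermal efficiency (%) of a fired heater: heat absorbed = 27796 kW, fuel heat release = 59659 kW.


Furnace efficiency = Q_absorbed / Q_fuel * 100
= 27796 / 59659 * 100 = 46.59

46.59 %


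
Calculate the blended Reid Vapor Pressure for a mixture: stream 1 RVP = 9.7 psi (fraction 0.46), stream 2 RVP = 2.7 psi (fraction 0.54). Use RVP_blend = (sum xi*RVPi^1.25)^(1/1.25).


Chevron index: RVP_blend = (sum xi*RVPi^1.25)^(1/1.25)
RVP^1.25 terms: 0.46 * 9.7^1.25 + 0.54 * 2.7^1.25 = 9.74344
RVP_blend = 9.74344^(1/1.25) = 6.180

6.180 psi


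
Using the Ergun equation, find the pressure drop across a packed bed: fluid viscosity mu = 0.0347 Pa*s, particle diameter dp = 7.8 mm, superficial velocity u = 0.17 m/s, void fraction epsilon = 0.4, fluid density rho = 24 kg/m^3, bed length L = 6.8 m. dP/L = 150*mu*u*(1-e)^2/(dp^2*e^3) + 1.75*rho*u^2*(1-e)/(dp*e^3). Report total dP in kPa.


dp = 7.8 mm = 0.0078 m
Viscous term = 150*0.0347*0.17*(1-0.4)^2 / (0.0078^2*0.4^3) = 81809.4
Inertial term = 1.75*24*0.17^2*(1-0.4) / (0.0078*0.4^3) = 1458.89
dP/L = 81809.4 + 1458.89 = 83268.3 Pa/m
dP = 83268.3 * 6.8 / 1000 = 566.2 kPa

566.2 kPa


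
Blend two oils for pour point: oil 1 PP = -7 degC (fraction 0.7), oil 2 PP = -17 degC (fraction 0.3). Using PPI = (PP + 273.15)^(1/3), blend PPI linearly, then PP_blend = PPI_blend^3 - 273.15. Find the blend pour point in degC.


PPI_1 = (-7 + 273.15)^(1/3) = 6.432436
PPI_2 = (-17 + 273.15)^(1/3) = 6.350844
PPI_blend = 0.7 * 6.432436 + 0.3 * 6.350844 = 6.407958
PP_blend = 6.407958^3 - 273.15 = 263.1231 - 273.15 = -10.03

-10.03 degC


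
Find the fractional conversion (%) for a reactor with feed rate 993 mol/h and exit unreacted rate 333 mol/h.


X = (F_in - F_out) / F_in * 100
Moles reacted = 993 - 333 = 660
X = 660 / 993 * 100
= 0.6647 * 100
= 66.47 %

66.47 %


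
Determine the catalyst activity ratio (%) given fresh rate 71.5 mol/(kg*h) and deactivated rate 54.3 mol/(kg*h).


Activity (%) = (rate_used / rate_fresh) * 100
rate_used = 54.3, rate_fresh = 71.5
= (54.3 / 71.5) * 100
= 0.7594 * 100 = 75.94

75.94 %


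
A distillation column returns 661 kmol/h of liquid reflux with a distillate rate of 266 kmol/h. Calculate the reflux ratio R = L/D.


Reflux ratio definition: R = L / D (liquid returned / distillate withdrawn)
L = 661 kmol/h, D = 266 kmol/h
R = 661 / 266 = 2.485

2.485


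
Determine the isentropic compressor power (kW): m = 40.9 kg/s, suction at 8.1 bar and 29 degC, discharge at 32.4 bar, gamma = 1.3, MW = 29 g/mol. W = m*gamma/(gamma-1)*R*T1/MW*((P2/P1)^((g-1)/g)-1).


Isentropic work: W = m*(gamma/(gamma-1))*(R*T1/MW)*((P2/P1)^((gamma-1)/gamma) - 1)
T1 = 29 + 273.15 = 302.15 K
Pressure ratio = 32.4 / 8.1 = 4
Exponent = (1.3 - 1)/1.3 = 0.230769
(P2/P1)^exp - 1 = 4^0.230769 - 1 = 0.377009
W = 40.9 * 1.3 / 0.3 * 8.314 * 302.15 / 29 * 0.377009 = 5788

5788 kW


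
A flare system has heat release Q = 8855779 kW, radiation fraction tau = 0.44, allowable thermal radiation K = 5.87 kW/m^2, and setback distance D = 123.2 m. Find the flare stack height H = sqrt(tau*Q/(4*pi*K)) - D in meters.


tau*Q/(4*pi*K) = 0.44 * 8855779 / (4 * pi * 5.87) = 52824
sqrt(52824) = 229.835
H = 229.835 - 123.2 = 106.6

106.6 m


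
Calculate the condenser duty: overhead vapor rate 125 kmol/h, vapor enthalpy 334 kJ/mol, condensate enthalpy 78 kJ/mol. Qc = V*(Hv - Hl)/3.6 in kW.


Qc = 125 * (334 - 78) / 3.6 = 125 * 256 / 3.6 = 8889

8889 kW


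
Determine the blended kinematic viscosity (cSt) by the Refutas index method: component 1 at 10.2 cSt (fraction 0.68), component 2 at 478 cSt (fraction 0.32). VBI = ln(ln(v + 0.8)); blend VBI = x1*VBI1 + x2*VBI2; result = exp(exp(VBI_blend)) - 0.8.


Refutas method: VBN_i = 14.534*ln(ln(visc_i + 0.8)) + 10.975, blended linearly by mass fraction; since VBN is linear in VBI_i = ln(ln(visc_i + 0.8)) and the fractions sum to 1, blend VBI directly: visc = exp(exp(VBI_blend)) - 0.8
VBI_1 = ln(ln(10.2 + 0.8)) = 0.874591
VBI_2 = ln(ln(478 + 0.8)) = 1.81991
VBI_blend = 0.68 * 0.874591 + 0.32 * 1.81991 = 1.17709
visc_blend = exp(exp(1.17709)) - 0.8 = 24.86

24.86 cSt


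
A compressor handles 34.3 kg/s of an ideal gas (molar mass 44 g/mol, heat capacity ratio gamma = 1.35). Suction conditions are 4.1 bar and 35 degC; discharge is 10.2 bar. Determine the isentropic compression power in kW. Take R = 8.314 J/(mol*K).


Isentropic work: W = m*(gamma/(gamma-1))*(R*T1/MW)*((P2/P1)^((gamma-1)/gamma) - 1)
T1 = 35 + 273.15 = 308.15 K
Pressure ratio = 10.2 / 4.1 = 2.4878
Exponent = (1.35 - 1)/1.35 = 0.259259
(P2/P1)^exp - 1 = 2.4878^0.259259 - 1 = 0.266539
W = 34.3 * 1.35 / 0.35 * 8.314 * 308.15 / 44 * 0.266539 = 2053

2053 kW


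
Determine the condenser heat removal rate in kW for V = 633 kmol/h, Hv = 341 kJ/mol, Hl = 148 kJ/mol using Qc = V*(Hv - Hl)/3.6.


Qc = 633 * (341 - 148) / 3.6 = 633 * 193 / 3.6 = 33940

33940 kW


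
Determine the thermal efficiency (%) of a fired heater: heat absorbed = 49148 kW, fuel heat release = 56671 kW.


Furnace efficiency = Q_absorbed / Q_fuel * 100
= 49148 / 56671 * 100 = 86.73

86.73 %


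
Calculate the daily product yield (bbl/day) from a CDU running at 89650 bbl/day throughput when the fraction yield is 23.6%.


Crude throughput = 89650 bbl/day
Fraction yield = 23.6%
yield = throughput * fraction / 100
yield = 89650 * 23.6 / 100 = 21157.4

21157.4 bbl/day


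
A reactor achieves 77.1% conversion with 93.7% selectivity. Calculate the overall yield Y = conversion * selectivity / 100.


Overall yield = conversion (%) * selectivity (%) / 100
Conversion = 77.1%, Selectivity = 93.7%
Y = 77.1 * 93.7 / 100
= 72.2427 %

72.2427 %


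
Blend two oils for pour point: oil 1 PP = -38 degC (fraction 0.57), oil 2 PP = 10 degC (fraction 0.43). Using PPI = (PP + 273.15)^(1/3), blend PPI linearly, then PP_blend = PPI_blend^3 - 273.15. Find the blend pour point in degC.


PPI_1 = (-38 + 273.15)^(1/3) = 6.172318
PPI_2 = (10 + 273.15)^(1/3) = 6.566574
PPI_blend = 0.57 * 6.172318 + 0.43 * 6.566574 = 6.341848
PP_blend = 6.341848^3 - 273.15 = 255.063 - 273.15 = -18.09

-18.09 degC


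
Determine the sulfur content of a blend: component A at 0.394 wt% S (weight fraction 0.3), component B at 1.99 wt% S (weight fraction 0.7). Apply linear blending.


Linear sulfur blending: S_blend = x1*S1 + x2*S2
Contribution 1: 0.3 * 0.394 = 0.1182 wt%
Contribution 2: 0.7 * 1.99 = 1.393 wt%
S_blend = 0.1182 + 1.393 = 1.5112

1.5112 wt%


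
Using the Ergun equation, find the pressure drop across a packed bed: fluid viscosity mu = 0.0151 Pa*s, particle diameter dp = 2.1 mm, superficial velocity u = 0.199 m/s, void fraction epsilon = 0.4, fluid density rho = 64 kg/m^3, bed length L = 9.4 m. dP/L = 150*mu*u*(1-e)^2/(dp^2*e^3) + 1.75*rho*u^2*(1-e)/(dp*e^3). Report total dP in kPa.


dp = 2.1 mm = 0.0021 m
Viscous term = 150*0.0151*0.199*(1-0.4)^2 / (0.0021^2*0.4^3) = 574917
Inertial term = 1.75*64*0.199^2*(1-0.4) / (0.0021*0.4^3) = 19800.5
dP/L = 574917 + 19800.5 = 594718 Pa/m
dP = 594718 * 9.4 / 1000 = 5590 kPa

5590 kPa


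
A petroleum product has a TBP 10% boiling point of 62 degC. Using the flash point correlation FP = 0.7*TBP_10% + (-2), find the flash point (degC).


FP = 0.7 * 62 + (-2) = 41.4

41.4 degC


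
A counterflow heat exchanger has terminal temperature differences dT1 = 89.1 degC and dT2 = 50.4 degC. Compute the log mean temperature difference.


LMTD = (dT1 - dT2) / ln(dT1/dT2)
= (89.1 - 50.4) / ln(89.1 / 50.4) = 38.7 / 0.569768 = 67.92

67.92 degC


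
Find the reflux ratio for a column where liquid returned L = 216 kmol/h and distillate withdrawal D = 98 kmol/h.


Reflux ratio definition: R = L / D (liquid returned / distillate withdrawn)
L = 216 kmol/h, D = 98 kmol/h
R = 216 / 98 = 2.204

2.204


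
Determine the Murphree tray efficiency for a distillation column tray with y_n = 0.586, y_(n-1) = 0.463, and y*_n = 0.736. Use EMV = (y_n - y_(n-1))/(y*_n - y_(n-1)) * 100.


Murphree vapor efficiency: EMV = (y_n - y_(n-1)) / (y*_n - y_(n-1)) * 100
EMV = (0.586 - 0.463) / (0.736 - 0.463) * 100 = 0.123 / 0.273 * 100 = 45.05

45.05 %


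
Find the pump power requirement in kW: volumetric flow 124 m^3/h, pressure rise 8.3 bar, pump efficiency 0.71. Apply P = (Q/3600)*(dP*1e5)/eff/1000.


Q = 124 / 3600 = 0.0344444 m^3/s
P = 0.0344444 * (8.3 * 1e5) / 0.71 / 1000 = 40.27

40.27 kW


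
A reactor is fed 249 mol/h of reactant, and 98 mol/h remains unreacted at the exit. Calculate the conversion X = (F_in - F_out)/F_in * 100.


X = (F_in - F_out) / F_in * 100
Moles reacted = 249 - 98 = 151
X = 151 / 249 * 100
= 0.6064 * 100
= 60.64 %

60.64 %


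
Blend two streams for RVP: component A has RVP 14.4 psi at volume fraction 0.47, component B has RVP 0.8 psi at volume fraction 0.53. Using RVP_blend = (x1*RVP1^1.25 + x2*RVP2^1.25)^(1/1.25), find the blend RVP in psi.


Chevron index: RVP_blend = (sum xi*RVPi^1.25)^(1/1.25)
RVP^1.25 terms: 0.47 * 14.4^1.25 + 0.53 * 0.8^1.25 = 13.5851
RVP_blend = 13.5851^(1/1.25) = 8.062

8.062 psi


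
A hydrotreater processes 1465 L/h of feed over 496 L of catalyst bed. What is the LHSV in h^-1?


LHSV = volumetric feed rate / catalyst volume
= 1465 L/h / 496 L
= 2.954 h^-1

2.954 h^-1


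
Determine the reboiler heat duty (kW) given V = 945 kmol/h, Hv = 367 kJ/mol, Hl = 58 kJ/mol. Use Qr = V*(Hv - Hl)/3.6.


Qr = 945 * (367 - 58) / 3.6 = 945 * 309 / 3.6 = 81110

81110 kW


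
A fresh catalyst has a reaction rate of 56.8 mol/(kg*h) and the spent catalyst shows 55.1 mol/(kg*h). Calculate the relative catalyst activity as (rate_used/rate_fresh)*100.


Activity (%) = (rate_used / rate_fresh) * 100
rate_used = 55.1, rate_fresh = 56.8
= (55.1 / 56.8) * 100
= 0.9701 * 100 = 97.01

97.01 %


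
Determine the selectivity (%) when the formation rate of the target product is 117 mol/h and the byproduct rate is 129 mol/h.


Selectivity = desired / (desired + undesired) * 100
Total products = 117 + 129 = 246 mol/h
S = 117 / 246 * 100
= 0.4756 * 100
= 47.56 %

47.56 %


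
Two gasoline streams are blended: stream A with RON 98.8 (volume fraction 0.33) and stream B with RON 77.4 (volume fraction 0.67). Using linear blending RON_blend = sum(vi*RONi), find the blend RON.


Linear blending: RON_blend = sum(vi * RONi)
Contribution 1: 0.33 * 98.8 = 32.604
Contribution 2: 0.67 * 77.4 = 51.858
RON_blend = 32.604 + 51.858 = 84.462

84.462


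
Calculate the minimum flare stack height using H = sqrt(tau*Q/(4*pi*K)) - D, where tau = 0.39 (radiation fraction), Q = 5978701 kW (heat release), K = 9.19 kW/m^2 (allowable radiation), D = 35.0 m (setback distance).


tau*Q/(4*pi*K) = 0.39 * 5978701 / (4 * pi * 9.19) = 20190.5
sqrt(20190.5) = 142.093
H = 142.093 - 35.0 = 107.1

107.1 m


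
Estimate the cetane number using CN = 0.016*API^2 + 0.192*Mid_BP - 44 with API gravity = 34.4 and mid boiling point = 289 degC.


CN = 0.016 * 34.4^2 + 0.192 * 289 - 44
CN = 18.93376 + 55.488 - 44 = 30.42176

30.42176


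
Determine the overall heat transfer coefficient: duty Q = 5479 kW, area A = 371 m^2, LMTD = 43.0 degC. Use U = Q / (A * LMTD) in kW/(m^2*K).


From Q = U*A*LMTD, U = Q / (A * LMTD)
U = 5479 / (371 * 43.0) = 5479 / 15953 = 0.3434

0.3434 kW/(m^2*K)


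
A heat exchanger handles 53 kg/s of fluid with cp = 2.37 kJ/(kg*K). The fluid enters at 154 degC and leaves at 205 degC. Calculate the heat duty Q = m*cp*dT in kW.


Q = m_dot * cp * delta_T
delta_T = 205 - 154 = 51 K
Q = 53 * 2.37 * 51
= 125.61 * 51
= 6406.11 kW

6406.11 kW


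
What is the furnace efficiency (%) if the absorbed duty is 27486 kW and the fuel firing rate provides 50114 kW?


Furnace efficiency = Q_absorbed / Q_fuel * 100
= 27486 / 50114 * 100 = 54.85

54.85 %


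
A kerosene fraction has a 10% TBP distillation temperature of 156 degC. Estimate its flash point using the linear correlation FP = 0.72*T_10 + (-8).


FP = 0.72 * 156 + (-8) = 104.32

104.32 degC


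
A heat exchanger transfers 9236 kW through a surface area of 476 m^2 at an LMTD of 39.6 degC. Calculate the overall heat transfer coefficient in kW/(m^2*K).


From Q = U*A*LMTD, U = Q / (A * LMTD)
U = 9236 / (476 * 39.6) = 9236 / 18849.6 = 0.4900

0.4900 kW/(m^2*K)


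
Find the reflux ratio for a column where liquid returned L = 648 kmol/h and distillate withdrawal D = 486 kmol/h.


Reflux ratio definition: R = L / D (liquid returned / distillate withdrawn)
L = 648 kmol/h, D = 486 kmol/h
R = 648 / 486 = 1.333

1.333


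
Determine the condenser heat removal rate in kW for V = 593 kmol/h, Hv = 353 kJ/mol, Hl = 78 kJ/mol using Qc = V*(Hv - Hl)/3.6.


Qc = 593 * (353 - 78) / 3.6 = 593 * 275 / 3.6 = 45300

45300 kW


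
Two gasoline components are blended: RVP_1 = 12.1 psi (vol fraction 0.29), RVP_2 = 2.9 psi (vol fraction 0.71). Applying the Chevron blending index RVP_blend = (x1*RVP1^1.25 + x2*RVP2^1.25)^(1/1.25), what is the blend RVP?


Chevron index: RVP_blend = (sum xi*RVPi^1.25)^(1/1.25)
RVP^1.25 terms: 0.29 * 12.1^1.25 + 0.71 * 2.9^1.25 = 9.23148
RVP_blend = 9.23148^(1/1.25) = 5.919

5.919 psi


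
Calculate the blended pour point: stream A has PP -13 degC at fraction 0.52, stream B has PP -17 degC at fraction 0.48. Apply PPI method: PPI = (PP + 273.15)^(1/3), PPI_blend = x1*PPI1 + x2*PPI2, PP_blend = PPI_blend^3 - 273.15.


PPI_1 = (-13 + 273.15)^(1/3) = 6.383731
PPI_2 = (-17 + 273.15)^(1/3) = 6.350844
PPI_blend = 0.52 * 6.383731 + 0.48 * 6.350844 = 6.367945
PP_blend = 6.367945^3 - 273.15 = 258.2248 - 273.15 = -14.93

-14.93 degC


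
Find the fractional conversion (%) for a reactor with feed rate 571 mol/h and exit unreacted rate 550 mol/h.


X = (F_in - F_out) / F_in * 100
Moles reacted = 571 - 550 = 21
X = 21 / 571 * 100
= 0.03678 * 100
= 3.678 %

3.678 %


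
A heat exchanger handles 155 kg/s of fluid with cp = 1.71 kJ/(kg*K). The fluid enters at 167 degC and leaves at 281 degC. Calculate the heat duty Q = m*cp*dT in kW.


Q = m_dot * cp * delta_T
delta_T = 281 - 167 = 114 K
Q = 155 * 1.71 * 114
= 265.05 * 114
= 30215.7 kW

30215.7 kW


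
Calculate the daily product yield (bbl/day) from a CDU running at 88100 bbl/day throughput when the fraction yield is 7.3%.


Crude throughput = 88100 bbl/day
Fraction yield = 7.3%
yield = throughput * fraction / 100
yield = 88100 * 7.3 / 100 = 6431.3

6431.3 bbl/day


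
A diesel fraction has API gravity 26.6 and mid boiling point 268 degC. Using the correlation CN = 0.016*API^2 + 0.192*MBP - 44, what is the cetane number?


CN = 0.016 * 26.6^2 + 0.192 * 268 - 44
CN = 11.32096 + 51.456 - 44 = 18.77696

18.77696


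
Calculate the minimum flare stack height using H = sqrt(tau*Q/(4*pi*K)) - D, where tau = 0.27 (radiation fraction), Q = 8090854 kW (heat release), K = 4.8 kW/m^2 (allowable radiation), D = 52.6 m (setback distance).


tau*Q/(4*pi*K) = 0.27 * 8090854 / (4 * pi * 4.8) = 36216.5
sqrt(36216.5) = 190.306
H = 190.306 - 52.6 = 137.7

137.7 m


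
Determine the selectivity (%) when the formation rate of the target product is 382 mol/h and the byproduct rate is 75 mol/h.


Selectivity = desired / (desired + undesired) * 100
Total products = 382 + 75 = 457 mol/h
S = 382 / 457 * 100
= 0.8359 * 100
= 83.59 %

83.59 %


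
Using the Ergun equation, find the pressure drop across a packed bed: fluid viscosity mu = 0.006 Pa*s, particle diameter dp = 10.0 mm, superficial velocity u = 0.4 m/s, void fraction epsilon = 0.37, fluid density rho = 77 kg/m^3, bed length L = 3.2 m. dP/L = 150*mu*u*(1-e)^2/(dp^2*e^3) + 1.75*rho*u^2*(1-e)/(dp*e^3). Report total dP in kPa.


dp = 10.0 mm = 0.01 m
Viscous term = 150*0.006*0.4*(1-0.37)^2 / (0.01^2*0.37^3) = 28208.4
Inertial term = 1.75*77*0.4^2*(1-0.37) / (0.01*0.37^3) = 26815.4
dP/L = 28208.4 + 26815.4 = 55023.8 Pa/m
dP = 55023.8 * 3.2 / 1000 = 176.1 kPa

176.1 kPa


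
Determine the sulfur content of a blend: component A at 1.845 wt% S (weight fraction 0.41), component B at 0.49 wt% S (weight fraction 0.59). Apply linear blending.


Linear sulfur blending: S_blend = x1*S1 + x2*S2
Contribution 1: 0.41 * 1.845 = 0.75645 wt%
Contribution 2: 0.59 * 0.49 = 0.2891 wt%
S_blend = 0.75645 + 0.2891 = 1.04555

1.04555 wt%


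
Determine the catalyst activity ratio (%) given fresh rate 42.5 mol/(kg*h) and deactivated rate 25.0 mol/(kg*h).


Activity (%) = (rate_used / rate_fresh) * 100
rate_used = 25.0, rate_fresh = 42.5
= (25.0 / 42.5) * 100
= 0.5882 * 100 = 58.82

58.82 %


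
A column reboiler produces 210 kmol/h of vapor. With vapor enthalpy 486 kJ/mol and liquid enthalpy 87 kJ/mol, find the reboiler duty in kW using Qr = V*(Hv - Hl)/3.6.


Qr = 210 * (486 - 87) / 3.6 = 210 * 399 / 3.6 = 23280

23280 kW


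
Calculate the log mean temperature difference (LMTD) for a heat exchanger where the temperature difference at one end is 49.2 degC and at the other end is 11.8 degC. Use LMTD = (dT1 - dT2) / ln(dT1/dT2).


LMTD = (dT1 - dT2) / ln(dT1/dT2)
= (49.2 - 11.8) / ln(49.2 / 11.8) = 37.4 / 1.42779 = 26.19

26.19 degC


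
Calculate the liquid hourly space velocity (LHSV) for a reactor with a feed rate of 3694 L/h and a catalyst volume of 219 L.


LHSV = volumetric feed rate / catalyst volume
= 3694 L/h / 219 L
= 16.87 h^-1

16.87 h^-1


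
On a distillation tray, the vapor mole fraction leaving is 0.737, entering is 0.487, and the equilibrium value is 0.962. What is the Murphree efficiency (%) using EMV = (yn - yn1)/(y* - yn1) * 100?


Murphree vapor efficiency: EMV = (y_n - y_(n-1)) / (y*_n - y_(n-1)) * 100
EMV = (0.737 - 0.487) / (0.962 - 0.487) * 100 = 0.25 / 0.475 * 100 = 52.63

52.63 %


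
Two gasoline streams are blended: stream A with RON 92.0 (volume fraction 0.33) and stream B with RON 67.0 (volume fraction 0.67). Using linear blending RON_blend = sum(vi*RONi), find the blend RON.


Linear blending: RON_blend = sum(vi * RONi)
Contribution 1: 0.33 * 92.0 = 30.36
Contribution 2: 0.67 * 67.0 = 44.89
RON_blend = 30.36 + 44.89 = 75.25

75.25


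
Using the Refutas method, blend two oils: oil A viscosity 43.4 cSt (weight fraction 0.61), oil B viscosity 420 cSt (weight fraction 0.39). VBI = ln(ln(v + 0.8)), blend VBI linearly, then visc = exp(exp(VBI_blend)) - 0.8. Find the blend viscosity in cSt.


Refutas method: VBN_i = 14.534*ln(ln(visc_i + 0.8)) + 10.975, blended linearly by mass fraction; since VBN is linear in VBI_i = ln(ln(visc_i + 0.8)) and the fractions sum to 1, blend VBI directly: visc = exp(exp(VBI_blend)) - 0.8
VBI_1 = ln(ln(43.4 + 0.8)) = 1.33203
VBI_2 = ln(ln(420 + 0.8)) = 1.79876
VBI_blend = 0.61 * 1.33203 + 0.39 * 1.79876 = 1.51405
visc_blend = exp(exp(1.51405)) - 0.8 = 93.37

93.37 cSt


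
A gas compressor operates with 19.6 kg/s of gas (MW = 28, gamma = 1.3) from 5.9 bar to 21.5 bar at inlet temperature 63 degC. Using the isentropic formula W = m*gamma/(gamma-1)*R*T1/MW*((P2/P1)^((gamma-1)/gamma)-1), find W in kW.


Isentropic work: W = m*(gamma/(gamma-1))*(R*T1/MW)*((P2/P1)^((gamma-1)/gamma) - 1)
T1 = 63 + 273.15 = 336.15 K
Pressure ratio = 21.5 / 5.9 = 3.64407
Exponent = (1.3 - 1)/1.3 = 0.230769
(P2/P1)^exp - 1 = 3.64407^0.230769 - 1 = 0.347711
W = 19.6 * 1.3 / 0.3 * 8.314 * 336.15 / 28 * 0.347711 = 2948

2948 kW


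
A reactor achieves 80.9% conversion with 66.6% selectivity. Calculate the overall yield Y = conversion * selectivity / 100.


Overall yield = conversion (%) * selectivity (%) / 100
Conversion = 80.9%, Selectivity = 66.6%
Y = 80.9 * 66.6 / 100
= 53.8794 %

53.8794 %


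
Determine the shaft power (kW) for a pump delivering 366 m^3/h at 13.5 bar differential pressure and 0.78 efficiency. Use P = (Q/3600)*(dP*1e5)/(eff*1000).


Q = 366 / 3600 = 0.101667 m^3/s
P = 0.101667 * (13.5 * 1e5) / 0.78 / 1000 = 176.0

176.0 kW


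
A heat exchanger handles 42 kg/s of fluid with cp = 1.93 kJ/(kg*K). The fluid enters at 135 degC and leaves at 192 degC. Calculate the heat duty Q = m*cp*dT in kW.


Q = m_dot * cp * delta_T
delta_T = 192 - 135 = 57 K
Q = 42 * 1.93 * 57
= 81.06 * 57
= 4620.42 kW

4620.42 kW


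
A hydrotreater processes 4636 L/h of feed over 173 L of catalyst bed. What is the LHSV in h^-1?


LHSV = volumetric feed rate / catalyst volume
= 4636 L/h / 173 L
= 26.80 h^-1

26.80 h^-1


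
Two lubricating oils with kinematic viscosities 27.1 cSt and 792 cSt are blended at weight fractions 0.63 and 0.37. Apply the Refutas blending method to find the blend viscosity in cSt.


Refutas method: VBN_i = 14.534*ln(ln(visc_i + 0.8)) + 10.975, blended linearly by mass fraction; since VBN is linear in VBI_i = ln(ln(visc_i + 0.8)) and the fractions sum to 1, blend VBI directly: visc = exp(exp(VBI_blend)) - 0.8
VBI_1 = ln(ln(27.1 + 0.8)) = 1.20256
VBI_2 = ln(ln(792 + 0.8)) = 1.89845
VBI_blend = 0.63 * 1.20256 + 0.37 * 1.89845 = 1.46004
visc_blend = exp(exp(1.46004)) - 0.8 = 73.35

73.35 cSt


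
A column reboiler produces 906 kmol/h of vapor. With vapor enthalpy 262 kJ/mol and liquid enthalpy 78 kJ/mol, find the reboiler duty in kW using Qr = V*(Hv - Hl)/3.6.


Qr = 906 * (262 - 78) / 3.6 = 906 * 184 / 3.6 = 46310

46310 kW


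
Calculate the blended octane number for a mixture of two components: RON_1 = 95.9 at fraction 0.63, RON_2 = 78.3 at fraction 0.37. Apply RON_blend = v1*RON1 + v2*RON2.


Linear blending: RON_blend = sum(vi * RONi)
Contribution 1: 0.63 * 95.9 = 60.417
Contribution 2: 0.37 * 78.3 = 28.971
RON_blend = 60.417 + 28.971 = 89.388

89.388


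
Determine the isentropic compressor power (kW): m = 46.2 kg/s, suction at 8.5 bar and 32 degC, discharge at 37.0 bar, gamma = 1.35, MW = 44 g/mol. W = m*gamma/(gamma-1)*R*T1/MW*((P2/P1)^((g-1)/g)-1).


Isentropic work: W = m*(gamma/(gamma-1))*(R*T1/MW)*((P2/P1)^((gamma-1)/gamma) - 1)
T1 = 32 + 273.15 = 305.15 K
Pressure ratio = 37.0 / 8.5 = 4.35294
Exponent = (1.35 - 1)/1.35 = 0.259259
(P2/P1)^exp - 1 = 4.35294^0.259259 - 1 = 0.464233
W = 46.2 * 1.35 / 0.35 * 8.314 * 305.15 / 44 * 0.464233 = 4770

4770 kW


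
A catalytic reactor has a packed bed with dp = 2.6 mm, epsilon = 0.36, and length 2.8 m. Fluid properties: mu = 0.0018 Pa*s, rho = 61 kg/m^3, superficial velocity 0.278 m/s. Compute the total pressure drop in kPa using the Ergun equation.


dp = 2.6 mm = 0.0026 m
Viscous term = 150*0.0018*0.278*(1-0.36)^2 / (0.0026^2*0.36^3) = 97479.7
Inertial term = 1.75*61*0.278^2*(1-0.36) / (0.0026*0.36^3) = 43526.8
dP/L = 97479.7 + 43526.8 = 141006 Pa/m
dP = 141006 * 2.8 / 1000 = 394.8 kPa

394.8 kPa


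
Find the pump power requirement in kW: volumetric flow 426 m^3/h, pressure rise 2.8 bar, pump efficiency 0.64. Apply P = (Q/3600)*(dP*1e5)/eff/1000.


Q = 426 / 3600 = 0.118333 m^3/s
P = 0.118333 * (2.8 * 1e5) / 0.64 / 1000 = 51.77

51.77 kW


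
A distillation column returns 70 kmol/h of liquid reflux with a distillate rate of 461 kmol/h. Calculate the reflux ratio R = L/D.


Reflux ratio definition: R = L / D (liquid returned / distillate withdrawn)
L = 70 kmol/h, D = 461 kmol/h
R = 70 / 461 = 0.1518

0.1518


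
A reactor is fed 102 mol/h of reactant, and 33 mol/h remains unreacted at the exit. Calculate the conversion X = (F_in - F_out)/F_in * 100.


X = (F_in - F_out) / F_in * 100
Moles reacted = 102 - 33 = 69
X = 69 / 102 * 100
= 0.6765 * 100
= 67.65 %

67.65 %


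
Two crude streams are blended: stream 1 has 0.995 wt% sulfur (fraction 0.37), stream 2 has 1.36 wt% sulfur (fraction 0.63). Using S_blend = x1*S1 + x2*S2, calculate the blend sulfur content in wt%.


Linear sulfur blending: S_blend = x1*S1 + x2*S2
Contribution 1: 0.37 * 0.995 = 0.36815 wt%
Contribution 2: 0.63 * 1.36 = 0.8568 wt%
S_blend = 0.36815 + 0.8568 = 1.22495

1.22495 wt%


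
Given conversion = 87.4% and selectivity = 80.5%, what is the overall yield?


Overall yield = conversion (%) * selectivity (%) / 100
Conversion = 87.4%, Selectivity = 80.5%
Y = 87.4 * 80.5 / 100
= 70.357 %

70.357 %


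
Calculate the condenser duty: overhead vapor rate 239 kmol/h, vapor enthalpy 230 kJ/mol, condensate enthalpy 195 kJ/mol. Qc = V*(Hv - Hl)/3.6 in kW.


Qc = 239 * (230 - 195) / 3.6 = 239 * 35 / 3.6 = 2324

2324 kW


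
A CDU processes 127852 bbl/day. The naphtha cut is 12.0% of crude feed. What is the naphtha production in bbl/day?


Crude throughput = 127852 bbl/day
Fraction yield = 12.0%
yield = throughput * fraction / 100
yield = 127852 * 12.0 / 100 = 15342.24

15342.24 bbl/day


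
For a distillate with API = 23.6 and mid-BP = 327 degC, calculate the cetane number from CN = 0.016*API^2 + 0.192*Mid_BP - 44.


CN = 0.016 * 23.6^2 + 0.192 * 327 - 44
CN = 8.91136 + 62.784 - 44 = 27.69536

27.69536


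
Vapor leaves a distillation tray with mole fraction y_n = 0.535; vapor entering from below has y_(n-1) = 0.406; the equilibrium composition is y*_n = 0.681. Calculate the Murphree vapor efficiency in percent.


Murphree vapor efficiency: EMV = (y_n - y_(n-1)) / (y*_n - y_(n-1)) * 100
EMV = (0.535 - 0.406) / (0.681 - 0.406) * 100 = 0.129 / 0.275 * 100 = 46.91

46.91 %
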